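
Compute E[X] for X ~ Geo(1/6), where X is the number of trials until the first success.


For geometric (trials until first success), E[X] = 1/p = 1/(1/6) = 6

6


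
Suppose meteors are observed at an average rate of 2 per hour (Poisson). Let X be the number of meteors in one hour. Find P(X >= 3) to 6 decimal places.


P(X>=3) = 1 - P(X<=2) = 1 - (e^(-2)*2^0/0! + e^(-2)*2^1/1! + e^(-2)*2^2/2!)
≈ 1 - (0.1353352832 + 0.2706705665 + 0.2706705665)
= 1 - 0.6766764162 = 0.3233235838
≈ 0.323324

0.323324


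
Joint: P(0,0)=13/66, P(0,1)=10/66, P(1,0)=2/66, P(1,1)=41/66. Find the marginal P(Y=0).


P(Y=0) = P(0,0)+P(1,0) = 13/66 + 2/66 = 15/66 = 5/22

5/22


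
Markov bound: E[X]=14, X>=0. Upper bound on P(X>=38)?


Markov: P(X >= a) <= E[X]/a
P(X >= 38) <= 14/38 = 7/19

7/19


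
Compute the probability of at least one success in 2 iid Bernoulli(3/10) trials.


P(at least one) = 1 - P(none)
P(none) = (1 - 3/10)^2 = (7/10)^2 = 49/100
P(at least one) = 1 - 49/100 = 51/100

51/100


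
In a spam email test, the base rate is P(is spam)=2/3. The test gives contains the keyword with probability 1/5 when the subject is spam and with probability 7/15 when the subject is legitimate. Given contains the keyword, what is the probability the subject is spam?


P(A) = P(A|B)P(B) + P(A|B')P(B') = 1/5*2/3 + 7/15*1/3 = 13/45
P(B|A) = P(A|B)P(B)/P(A) = (2/15)/(13/45) = 6/13

6/13


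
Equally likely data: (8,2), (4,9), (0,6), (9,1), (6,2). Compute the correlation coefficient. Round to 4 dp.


Cov(X,Y) = -7.0000, Var(X) = 10.2400, Var(Y) = 9.2000
rho = Cov/(sqrt(VarX)*sqrt(VarY)) = -0.7212

-0.7212


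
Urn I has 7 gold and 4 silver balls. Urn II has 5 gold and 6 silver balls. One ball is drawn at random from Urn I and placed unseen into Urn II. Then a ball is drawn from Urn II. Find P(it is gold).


P(transfer gold) = 7/11; P(transfer silver) = 4/11
If gold transferred: Urn II has 6 gold of 12, so P(gold|gold moved) = 1/2
If silver transferred: Urn II has 5 gold of 12, so P(gold|silver moved) = 5/12
By total probability: P(gold) = 7/11*1/2 + 4/11*5/12 = 31/66

31/66


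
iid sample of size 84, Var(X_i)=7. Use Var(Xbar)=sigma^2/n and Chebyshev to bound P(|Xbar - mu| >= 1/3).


Var(Xbar) = Var(X)/n = 7/84
Chebyshev: P(|Xbar-mu| >= 1/3) <= Var(Xbar)/(1/3)^2 = (1/12)/(1/9) = 3/4

3/4


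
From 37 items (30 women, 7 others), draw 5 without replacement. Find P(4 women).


P(X=4) = C(30,4)*C(7,1) / C(37,5)
= 27405*7 / 435897
= 191835/435897 = 3045/6919

3045/6919


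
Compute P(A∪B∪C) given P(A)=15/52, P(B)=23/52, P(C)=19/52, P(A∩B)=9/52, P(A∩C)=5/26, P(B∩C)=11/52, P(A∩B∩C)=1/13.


P(A∪B∪C) = P(A)+P(B)+P(C) - P(AB)-P(AC)-P(BC) + P(ABC)
= 15/52+23/52+19/52 - 9/52-5/26-11/52 + 1/13
= 31/52

31/52


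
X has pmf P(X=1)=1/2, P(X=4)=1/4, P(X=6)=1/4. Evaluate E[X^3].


E[X^3] = sum(x^3 * P(x))
= 1*1/2 + 64*1/4 + 216*1/4
= 141/2

141/2


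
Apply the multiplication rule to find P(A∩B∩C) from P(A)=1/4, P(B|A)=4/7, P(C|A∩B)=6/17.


P(A∩B∩C) = P(A) * P(B|A) * P(C|A∩B)
= 1/4 * 4/7 * 6/17
= 1/7 * 6/17 = 6/119

6/119


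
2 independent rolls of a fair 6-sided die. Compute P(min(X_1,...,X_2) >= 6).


P(min >= 6) = P(all X_i >= 6) = (P(X_1 >= 6))^2
= (1/6)^2 = 1/36

1/36


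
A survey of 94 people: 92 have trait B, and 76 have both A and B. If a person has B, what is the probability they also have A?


P(A|B) = P(A∩B)/P(B) = (76/94)/(92/94) = 76/92 = 19/23

19/23


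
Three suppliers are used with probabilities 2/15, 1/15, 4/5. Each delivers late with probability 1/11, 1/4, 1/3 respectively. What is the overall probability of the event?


P(A) = P(A|B1)P(B1) + P(A|B2)P(B2) + P(A|B3)P(B3)
= 1/11*2/15 + 1/4*1/15 + 1/3*4/5
= 2/165 + 1/60 + 4/15 = 13/44

13/44


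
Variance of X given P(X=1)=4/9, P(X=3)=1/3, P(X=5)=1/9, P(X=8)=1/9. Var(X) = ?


E[X] = 26/9, E[X^2] = 40/3
Var(X) = E[X^2] - (E[X])^2 = 40/3 - (26/9)^2 = 404/81

404/81


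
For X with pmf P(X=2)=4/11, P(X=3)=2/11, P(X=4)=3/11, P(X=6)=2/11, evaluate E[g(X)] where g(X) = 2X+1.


E[2X+1] = sum(g(x)*P(x))
= 5*4/11 + 7*2/11 + 9*3/11 + 13*2/11
= 87/11

87/11


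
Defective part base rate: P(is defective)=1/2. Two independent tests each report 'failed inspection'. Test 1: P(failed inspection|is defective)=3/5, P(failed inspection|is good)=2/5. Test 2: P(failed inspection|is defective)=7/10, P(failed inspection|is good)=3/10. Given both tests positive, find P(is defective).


After test 1: P(+) = 3/5*1/2 + 2/5*1/2 = 1/2
P(B|+) = (3/10)/(1/2) = 3/5
After test 2 (use post1 as new prior): P(+) = 7/10*3/5 + 3/10*2/5 = 27/50
P(B|+,+) = (21/50)/(27/50) = 7/9

7/9


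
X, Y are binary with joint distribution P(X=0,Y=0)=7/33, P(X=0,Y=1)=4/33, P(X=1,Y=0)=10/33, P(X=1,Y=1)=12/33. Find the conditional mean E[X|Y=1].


P(Y=1) = 16/33
E[X|Y=1] = (0*4 + 1*12)/16 = 12/16 = 3/4

3/4


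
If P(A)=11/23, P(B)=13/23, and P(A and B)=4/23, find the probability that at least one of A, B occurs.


P(A∪B) = P(A) + P(B) - P(A∩B)
= 11/23 + 13/23 - 4/23 = 20/23

20/23


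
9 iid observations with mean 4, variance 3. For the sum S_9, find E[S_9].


E[S_n] = n*E[X_1] = 9*4 = 36

36


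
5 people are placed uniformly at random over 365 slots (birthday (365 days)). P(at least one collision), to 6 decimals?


P(all different) = prod((365-i)/365 for i=0..4) = 0.972864
P(at least one match) = 1 - 0.972864 = 0.027136

0.027136


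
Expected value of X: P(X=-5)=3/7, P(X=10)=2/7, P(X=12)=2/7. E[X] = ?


E[X] = sum(x * P(x))
= -5*3/7 + 10*2/7 + 12*2/7
= 29/7

29/7


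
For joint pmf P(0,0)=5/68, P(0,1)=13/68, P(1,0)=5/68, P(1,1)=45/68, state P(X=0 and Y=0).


Read from table: P(X=0, Y=0) = 5/68

5/68


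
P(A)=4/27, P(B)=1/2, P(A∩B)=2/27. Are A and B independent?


P(A)*P(B) = 4/27*1/2 = 2/27
P(A∩B) = 2/27, which equals P(A)P(B), so independent

Yes, A and B are independent


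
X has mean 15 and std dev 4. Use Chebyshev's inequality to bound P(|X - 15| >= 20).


k = 20/4 = 5
Chebyshev: P(|X-mu| >= k*sigma) <= 1/k^2 = 1/5^2 = 1/25

1/25


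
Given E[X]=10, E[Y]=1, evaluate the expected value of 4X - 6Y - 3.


E[4X - 6Y - 3] = 4*E[X] - 6*E[Y] - 3
= (4)*(10) + (-6)*(1) + (-3)
= 40 - 6 - 3 = 31

31


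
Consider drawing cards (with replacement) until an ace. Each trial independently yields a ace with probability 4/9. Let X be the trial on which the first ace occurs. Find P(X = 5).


P(X=5) = (1-p)^4 * p = (5/9)^4 * 4/9
= 625/6561 * 4/9 = 2500/59049

2500/59049


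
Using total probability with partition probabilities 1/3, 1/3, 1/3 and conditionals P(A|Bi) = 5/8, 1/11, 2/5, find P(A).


P(A) = P(A|B1)P(B1) + P(A|B2)P(B2) + P(A|B3)P(B3)
= 5/8*1/3 + 1/11*1/3 + 2/5*1/3
= 5/24 + 1/33 + 2/15 = 491/1320

491/1320


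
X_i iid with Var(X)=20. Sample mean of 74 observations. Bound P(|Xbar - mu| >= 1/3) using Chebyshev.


Var(Xbar) = Var(X)/n = 20/74
Chebyshev: P(|Xbar-mu| >= 1/3) <= Var(Xbar)/(1/3)^2 = (10/37)/(1/9) = 90/37
Bound exceeds 1, so trivial bound: 1

1


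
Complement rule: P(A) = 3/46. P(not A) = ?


P(A') = 1 - P(A) = 1 - 3/46 = 43/46

43/46


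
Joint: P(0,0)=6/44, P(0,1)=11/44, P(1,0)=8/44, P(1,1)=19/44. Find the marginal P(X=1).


P(X=1) = P(1,0)+P(1,1) = 8/44 + 19/44 = 27/44

27/44


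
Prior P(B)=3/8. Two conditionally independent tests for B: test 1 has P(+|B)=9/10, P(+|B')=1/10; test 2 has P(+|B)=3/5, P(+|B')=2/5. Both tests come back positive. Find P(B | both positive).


After test 1: P(+) = 9/10*3/8 + 1/10*5/8 = 2/5
P(B|+) = (27/80)/(2/5) = 27/32
After test 2 (use post1 as new prior): P(+) = 3/5*27/32 + 2/5*5/32 = 91/160
P(B|+,+) = (81/160)/(91/160) = 81/91

81/91


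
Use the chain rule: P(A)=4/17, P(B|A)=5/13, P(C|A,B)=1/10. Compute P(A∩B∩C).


P(A∩B∩C) = P(A) * P(B|A) * P(C|A∩B)
= 4/17 * 5/13 * 1/10
= 20/221 * 1/10 = 2/221

2/221


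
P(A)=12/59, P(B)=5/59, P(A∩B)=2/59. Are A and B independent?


P(A)*P(B) = 12/59*5/59 = 60/3481
P(A∩B) = 2/59 != 60/3481, so not independent

No, A and B are not independent


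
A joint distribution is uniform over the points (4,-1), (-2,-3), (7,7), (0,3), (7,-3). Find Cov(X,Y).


E[X]=16/5, E[Y]=3/5, E[XY]=6
Cov(X,Y) = E[XY] - E[X]E[Y] = 6 - 16/5*3/5 = 102/25

102/25


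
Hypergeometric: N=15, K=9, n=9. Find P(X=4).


P(X=4) = C(9,4)*C(6,5) / C(15,9)
= 126*6 / 5005
= 756/5005 = 108/715

108/715


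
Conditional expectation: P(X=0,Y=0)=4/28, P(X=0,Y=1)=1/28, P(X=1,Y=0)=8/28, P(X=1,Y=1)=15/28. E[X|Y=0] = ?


P(Y=0) = 12/28
E[X|Y=0] = (0*4 + 1*8)/12 = 8/12 = 2/3

2/3


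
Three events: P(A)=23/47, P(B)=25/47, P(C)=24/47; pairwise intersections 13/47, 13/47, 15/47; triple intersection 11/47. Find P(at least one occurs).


P(A∪B∪C) = P(A)+P(B)+P(C) - P(AB)-P(AC)-P(BC) + P(ABC)
= 23/47+25/47+24/47 - 13/47-13/47-15/47 + 11/47
= 42/47

42/47


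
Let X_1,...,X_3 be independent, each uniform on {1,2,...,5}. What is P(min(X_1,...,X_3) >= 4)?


P(min >= 4) = P(all X_i >= 4) = (P(X_1 >= 4))^3
= (2/5)^3 = 8/125

8/125


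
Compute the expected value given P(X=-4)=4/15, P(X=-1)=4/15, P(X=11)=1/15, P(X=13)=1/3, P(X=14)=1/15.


E[X] = sum(x * P(x))
= -4*4/15 - 1*4/15 + 11*1/15 + 13*1/3 + 14*1/15
= 14/3

14/3


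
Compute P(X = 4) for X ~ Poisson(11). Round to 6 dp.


P(X=4) = e^(-11) * 11^4 / 4!
≈ 0.00001670170079 * 14641 / 24
≈ 0.010189

0.010189


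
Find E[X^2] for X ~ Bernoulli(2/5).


For Bernoulli: X in {0,1}
E[X^2] = 0^2*(1-2/5) + 1^2*2/5 = 2/5

2/5


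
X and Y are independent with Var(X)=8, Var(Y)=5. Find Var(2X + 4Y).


Independence => Cov(X,Y)=0
Var(2X + 4Y) = 2^2*Var(X) + 4^2*Var(Y)
= 4*8 + 16*5 = 112

112


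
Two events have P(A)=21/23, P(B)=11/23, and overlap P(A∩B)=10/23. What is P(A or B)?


P(A∪B) = P(A) + P(B) - P(A∩B)
= 21/23 + 11/23 - 10/23 = 22/23

22/23


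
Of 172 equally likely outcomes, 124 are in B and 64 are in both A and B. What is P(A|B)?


P(A|B) = P(A∩B)/P(B) = (64/172)/(124/172) = 64/124 = 16/31

16/31


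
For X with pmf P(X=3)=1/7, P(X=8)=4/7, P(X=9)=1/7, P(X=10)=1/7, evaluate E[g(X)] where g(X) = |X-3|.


E[|X-3|] = sum(g(x)*P(x))
= 0*1/7 + 5*4/7 + 6*1/7 + 7*1/7
= 33/7

33/7


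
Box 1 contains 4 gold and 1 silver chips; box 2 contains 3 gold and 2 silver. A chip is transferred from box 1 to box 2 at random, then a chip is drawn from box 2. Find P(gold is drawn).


P(transfer gold) = 4/5; P(transfer silver) = 1/5
If gold transferred: Urn II has 4 gold of 6, so P(gold|gold moved) = 2/3
If silver transferred: Urn II has 3 gold of 6, so P(gold|silver moved) = 1/2
By total probability: P(gold) = 4/5*2/3 + 1/5*1/2 = 19/30

19/30


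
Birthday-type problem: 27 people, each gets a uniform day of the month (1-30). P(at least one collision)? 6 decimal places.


P(all different) = prod((30-i)/30 for i=0..26) = 0.000000
P(at least one match) = 1 - 0.000000 = 1.000000

1.000000


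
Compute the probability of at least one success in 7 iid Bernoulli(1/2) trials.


P(at least one) = 1 - P(none)
P(none) = (1 - 1/2)^7 = (1/2)^7 = 1/128
P(at least one) = 1 - 1/128 = 127/128

127/128


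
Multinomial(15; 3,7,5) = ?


15! = 1307674368000
Denominator: 3!=6 * 7!=5040 * 5!=120
Coefficient = 1307674368000 / 3628800 = 360360

360360


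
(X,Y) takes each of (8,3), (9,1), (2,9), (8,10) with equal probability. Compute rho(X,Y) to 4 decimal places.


Cov(X,Y) = -6.0625, Var(X) = 7.6875, Var(Y) = 14.6875
rho = Cov/(sqrt(VarX)*sqrt(VarY)) = -0.5705

-0.5705


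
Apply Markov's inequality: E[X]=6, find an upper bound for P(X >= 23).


Markov: P(X >= a) <= E[X]/a
P(X >= 23) <= 6/23

6/23


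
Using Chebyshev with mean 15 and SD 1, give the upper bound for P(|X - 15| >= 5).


k = 5/1 = 5
Chebyshev: P(|X-mu| >= k*sigma) <= 1/k^2 = 1/5^2 = 1/25

1/25


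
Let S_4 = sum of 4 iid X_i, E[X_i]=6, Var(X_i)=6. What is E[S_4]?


E[S_n] = n*E[X_1] = 4*6 = 24

24


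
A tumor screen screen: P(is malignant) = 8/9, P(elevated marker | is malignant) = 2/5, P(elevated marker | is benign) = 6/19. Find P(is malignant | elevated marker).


P(A) = P(A|B)P(B) + P(A|B')P(B') = 2/5*8/9 + 6/19*1/9 = 334/855
P(B|A) = P(A|B)P(B)/P(A) = (16/45)/(334/855) = 152/167

152/167


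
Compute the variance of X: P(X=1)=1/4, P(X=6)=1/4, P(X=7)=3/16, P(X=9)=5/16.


E[X] = 47/8, E[X^2] = 175/4
Var(X) = E[X^2] - (E[X])^2 = 175/4 - (47/8)^2 = 591/64

591/64


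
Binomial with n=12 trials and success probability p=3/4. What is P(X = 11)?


P(X=11) = C(12,11) * p^11 * (1-p)^1
= 12 * 177147/4194304 * 1/4
= 531441/4194304

531441/4194304


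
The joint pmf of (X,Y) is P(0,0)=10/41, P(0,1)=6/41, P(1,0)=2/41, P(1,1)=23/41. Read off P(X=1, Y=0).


Read from table: P(X=1, Y=0) = 2/41

2/41


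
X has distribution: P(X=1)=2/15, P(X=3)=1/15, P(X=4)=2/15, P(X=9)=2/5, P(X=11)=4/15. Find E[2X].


E[2X] = sum(g(x)*P(x))
= 2*2/15 + 6*1/15 + 8*2/15 + 18*2/5 + 22*4/15
= 74/5

74/5


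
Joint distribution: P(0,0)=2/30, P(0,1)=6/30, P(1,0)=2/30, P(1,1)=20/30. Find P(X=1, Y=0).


Read from table: P(X=1, Y=0) = 2/30 = 1/15

1/15


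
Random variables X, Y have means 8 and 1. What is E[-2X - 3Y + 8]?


E[-2X - 3Y + 8] = -2*E[X] - 3*E[Y] + 8
= (-2)*(8) + (-3)*(1) + (8)
= -16 - 3 + 8 = -11

-11


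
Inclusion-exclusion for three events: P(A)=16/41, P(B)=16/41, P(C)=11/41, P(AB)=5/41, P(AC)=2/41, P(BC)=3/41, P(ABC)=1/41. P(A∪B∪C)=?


P(A∪B∪C) = P(A)+P(B)+P(C) - P(AB)-P(AC)-P(BC) + P(ABC)
= 16/41+16/41+11/41 - 5/41-2/41-3/41 + 1/41
= 34/41

34/41


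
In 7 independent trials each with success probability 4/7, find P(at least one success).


P(at least one) = 1 - P(none)
P(none) = (1 - 4/7)^7 = (3/7)^7 = 2187/823543
P(at least one) = 1 - 2187/823543 = 821356/823543

821356/823543


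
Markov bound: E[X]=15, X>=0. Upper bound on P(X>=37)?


Markov: P(X >= a) <= E[X]/a
P(X >= 37) <= 15/37

15/37


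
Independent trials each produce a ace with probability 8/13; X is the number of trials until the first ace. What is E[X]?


For geometric (trials until first success), E[X] = 1/p = 1/(8/13) = 13/8

13/8


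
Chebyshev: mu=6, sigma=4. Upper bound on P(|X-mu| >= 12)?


k = 12/4 = 3
Chebyshev: P(|X-mu| >= k*sigma) <= 1/k^2 = 1/3^2 = 1/9

1/9


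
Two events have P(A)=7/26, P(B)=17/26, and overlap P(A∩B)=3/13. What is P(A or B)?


P(A∪B) = P(A) + P(B) - P(A∩B)
= 7/26 + 17/26 - 3/13 = 9/13

9/13


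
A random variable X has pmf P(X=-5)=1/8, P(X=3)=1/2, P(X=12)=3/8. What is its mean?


E[X] = sum(x * P(x))
= -5*1/8 + 3*1/2 + 12*3/8
= 43/8

43/8


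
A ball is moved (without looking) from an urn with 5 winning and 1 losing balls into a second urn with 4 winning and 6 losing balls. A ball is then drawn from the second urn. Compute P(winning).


P(transfer winning) = 5/6; P(transfer losing) = 1/6
If winning transferred: Urn II has 5 winning of 11, so P(winning|winning moved) = 5/11
If losing transferred: Urn II has 4 winning of 11, so P(winning|losing moved) = 4/11
By total probability: P(winning) = 5/6*5/11 + 1/6*4/11 = 29/66

29/66


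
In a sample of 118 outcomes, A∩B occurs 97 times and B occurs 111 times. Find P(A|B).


P(A|B) = P(A∩B)/P(B) = (97/118)/(111/118) = 97/111

97/111


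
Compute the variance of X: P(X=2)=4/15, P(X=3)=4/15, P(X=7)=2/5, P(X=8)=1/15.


E[X] = 14/3, E[X^2] = 82/3
Var(X) = E[X^2] - (E[X])^2 = 82/3 - (14/3)^2 = 50/9

50/9


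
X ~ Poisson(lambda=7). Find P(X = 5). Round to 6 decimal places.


P(X=5) = e^(-7) * 7^5 / 5!
≈ 0.0009118819656 * 16807 / 120
≈ 0.127717

0.127717


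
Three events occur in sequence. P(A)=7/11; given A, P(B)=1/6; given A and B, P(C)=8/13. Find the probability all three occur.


P(A∩B∩C) = P(A) * P(B|A) * P(C|A∩B)
= 7/11 * 1/6 * 8/13
= 7/66 * 8/13 = 28/429

28/429


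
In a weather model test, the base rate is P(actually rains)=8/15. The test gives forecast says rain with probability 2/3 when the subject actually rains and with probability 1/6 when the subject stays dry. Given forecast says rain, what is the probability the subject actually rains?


P(A) = P(A|B)P(B) + P(A|B')P(B') = 2/3*8/15 + 1/6*7/15 = 13/30
P(B|A) = P(A|B)P(B)/P(A) = (16/45)/(13/30) = 32/39

32/39


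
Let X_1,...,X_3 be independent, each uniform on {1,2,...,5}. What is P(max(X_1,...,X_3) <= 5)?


P(max <= 5) = P(all X_i <= 5) = (P(X_1 <= 5))^3
= (5/5)^3 = 1^3 = 1

1


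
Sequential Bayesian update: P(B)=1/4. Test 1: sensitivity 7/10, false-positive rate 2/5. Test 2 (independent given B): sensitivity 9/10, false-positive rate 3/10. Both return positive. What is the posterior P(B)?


After test 1: P(+) = 7/10*1/4 + 2/5*3/4 = 19/40
P(B|+) = (7/40)/(19/40) = 7/19
After test 2 (use post1 as new prior): P(+) = 9/10*7/19 + 3/10*12/19 = 99/190
P(B|+,+) = (63/190)/(99/190) = 7/11

7/11


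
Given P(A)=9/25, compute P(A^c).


P(A') = 1 - P(A) = 1 - 9/25 = 16/25

16/25


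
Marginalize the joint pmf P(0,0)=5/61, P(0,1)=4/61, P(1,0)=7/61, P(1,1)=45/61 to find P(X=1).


P(X=1) = P(1,0)+P(1,1) = 7/61 + 45/61 = 52/61

52/61


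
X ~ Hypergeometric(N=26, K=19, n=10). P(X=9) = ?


P(X=9) = C(19,9)*C(7,1) / C(26,10)
= 92378*7 / 5311735
= 646646/5311735 = 14/115

14/115


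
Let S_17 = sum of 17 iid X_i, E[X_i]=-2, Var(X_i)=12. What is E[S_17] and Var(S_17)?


E[S_n] = n*mu = 17*-2 = -34
Var(S_n) = n*sigma^2 = 17*12 = 204

E[S_17]=-34, Var(S_17)=204


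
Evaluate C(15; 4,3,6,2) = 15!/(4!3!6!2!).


15! = 1307674368000
Denominator: 4!=24 * 3!=6 * 6!=720 * 2!=2
Coefficient = 1307674368000 / 207360 = 6306300

6306300


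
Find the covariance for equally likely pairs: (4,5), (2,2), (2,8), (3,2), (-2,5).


E[X]=9/5, E[Y]=22/5, E[XY]=36/5
Cov(X,Y) = E[XY] - E[X]E[Y] = 36/5 - 9/5*22/5 = -18/25

-18/25


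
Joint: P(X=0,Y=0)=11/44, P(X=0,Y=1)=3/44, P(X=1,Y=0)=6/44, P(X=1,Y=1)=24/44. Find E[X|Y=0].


P(Y=0) = 17/44
E[X|Y=0] = (0*11 + 1*6)/17 = 6/17

6/17


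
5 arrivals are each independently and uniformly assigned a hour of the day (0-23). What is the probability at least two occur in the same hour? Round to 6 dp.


P(all different) = prod((24-i)/24 for i=0..4) = 0.640553
P(at least one match) = 1 - 0.640553 = 0.359447

0.359447


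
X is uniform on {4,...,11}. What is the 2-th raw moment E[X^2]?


E[X^2] = (1/8) * sum(x^2 for x=4..11)
= 492/8 = 123/2

123/2


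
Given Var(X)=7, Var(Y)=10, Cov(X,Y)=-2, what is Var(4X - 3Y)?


Var(4X - 3Y) = 4^2*Var(X) + (-3)^2*Var(Y) + 2*4*(-3)*Cov(X,Y)
= 16*7 + 9*10 - 24*(-2)
= 112 + 90 + 48 = 250

250


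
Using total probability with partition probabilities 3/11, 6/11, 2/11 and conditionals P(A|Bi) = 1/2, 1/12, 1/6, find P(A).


P(A) = P(A|B1)P(B1) + P(A|B2)P(B2) + P(A|B3)P(B3)
= 1/2*3/11 + 1/12*6/11 + 1/6*2/11
= 3/22 + 1/22 + 1/33 = 7/33

7/33


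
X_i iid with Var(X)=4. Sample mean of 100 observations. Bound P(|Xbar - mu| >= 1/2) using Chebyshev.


Var(Xbar) = Var(X)/n = 4/100
Chebyshev: P(|Xbar-mu| >= 1/2) <= Var(Xbar)/(1/2)^2 = (1/25)/(1/4) = 4/25

4/25


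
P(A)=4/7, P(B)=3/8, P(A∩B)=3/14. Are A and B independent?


P(A)*P(B) = 4/7*3/8 = 3/14
P(A∩B) = 3/14, which equals P(A)P(B), so independent

Yes, A and B are independent


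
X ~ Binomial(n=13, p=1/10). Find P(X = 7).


P(X=7) = C(13,7) * p^7 * (1-p)^6
= 1716 * 1/10000000 * 531441/1000000
= 227988189/2500000000000

227988189/2500000000000


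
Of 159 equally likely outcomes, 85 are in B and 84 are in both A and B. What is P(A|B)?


P(A|B) = P(A∩B)/P(B) = (84/159)/(85/159) = 84/85

84/85


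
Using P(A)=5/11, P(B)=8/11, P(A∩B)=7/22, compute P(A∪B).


P(A∪B) = P(A) + P(B) - P(A∩B)
= 5/11 + 8/11 - 7/22 = 19/22

19/22


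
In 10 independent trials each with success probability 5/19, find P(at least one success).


P(at least one) = 1 - P(none)
P(none) = (1 - 5/19)^10 = (14/19)^10 = 289254654976/6131066257801
P(at least one) = 1 - 289254654976/6131066257801 = 5841811602825/6131066257801

5841811602825/6131066257801


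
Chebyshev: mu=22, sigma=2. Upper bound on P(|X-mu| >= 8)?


k = 8/2 = 4
Chebyshev: P(|X-mu| >= k*sigma) <= 1/k^2 = 1/4^2 = 1/16

1/16


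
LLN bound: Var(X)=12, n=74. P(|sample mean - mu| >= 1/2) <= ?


Var(Xbar) = Var(X)/n = 12/74
Chebyshev: P(|Xbar-mu| >= 1/2) <= Var(Xbar)/(1/2)^2 = (6/37)/(1/4) = 24/37

24/37


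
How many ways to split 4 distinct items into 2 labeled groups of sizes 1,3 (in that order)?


4! = 24
Denominator: 1!=1 * 3!=6
Coefficient = 24 / 6 = 4

4


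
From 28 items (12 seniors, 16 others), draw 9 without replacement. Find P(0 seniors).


P(X=0) = C(12,0)*C(16,9) / C(28,9)
= 1*11440 / 6906900
= 11440/6906900 = 4/2415

4/2415


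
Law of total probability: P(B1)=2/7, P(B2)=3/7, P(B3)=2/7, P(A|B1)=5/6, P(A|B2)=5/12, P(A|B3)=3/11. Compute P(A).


P(A) = P(A|B1)P(B1) + P(A|B2)P(B2) + P(A|B3)P(B3)
= 5/6*2/7 + 5/12*3/7 + 3/11*2/7
= 5/21 + 5/28 + 6/77 = 457/924

457/924


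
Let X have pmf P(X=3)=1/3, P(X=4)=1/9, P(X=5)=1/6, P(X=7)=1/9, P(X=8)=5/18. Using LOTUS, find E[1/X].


E[1/X] = sum(g(x)*P(x))
= 1/3*1/3 + 1/4*1/9 + 1/5*1/6 + 1/7*1/9 + 1/8*5/18
= 1123/5040

1123/5040


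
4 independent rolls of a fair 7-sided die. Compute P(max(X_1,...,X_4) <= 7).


P(max <= 7) = P(all X_i <= 7) = (P(X_1 <= 7))^4
= (7/7)^4 = 1^4 = 1

1


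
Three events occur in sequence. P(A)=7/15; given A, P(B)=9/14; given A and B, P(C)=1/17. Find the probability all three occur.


P(A∩B∩C) = P(A) * P(B|A) * P(C|A∩B)
= 7/15 * 9/14 * 1/17
= 3/10 * 1/17 = 3/170

3/170


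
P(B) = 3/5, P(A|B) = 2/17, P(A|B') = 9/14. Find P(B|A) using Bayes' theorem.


P(A) = P(A|B)P(B) + P(A|B')P(B') = 2/17*3/5 + 9/14*2/5 = 39/119
P(B|A) = P(A|B)P(B)/P(A) = (6/85)/(39/119) = 14/65

14/65


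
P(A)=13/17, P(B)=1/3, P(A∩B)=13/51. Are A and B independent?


P(A)*P(B) = 13/17*1/3 = 13/51
P(A∩B) = 13/51, which equals P(A)P(B), so independent

Yes, A and B are independent


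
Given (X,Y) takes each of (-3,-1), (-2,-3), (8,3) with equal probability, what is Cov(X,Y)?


E[X]=1, E[Y]=-1/3, E[XY]=11
Cov(X,Y) = E[XY] - E[X]E[Y] = 11 - 1*-1/3 = 34/3

34/3


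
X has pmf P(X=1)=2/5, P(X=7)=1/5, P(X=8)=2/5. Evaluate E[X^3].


E[X^3] = sum(x^3 * P(x))
= 1*2/5 + 343*1/5 + 512*2/5
= 1369/5

1369/5


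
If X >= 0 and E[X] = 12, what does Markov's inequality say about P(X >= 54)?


Markov: P(X >= a) <= E[X]/a
P(X >= 54) <= 12/54 = 2/9

2/9


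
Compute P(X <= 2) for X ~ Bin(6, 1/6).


P(X<=2) = P(X=0) + P(X=1) + P(X=2)
= 15625/46656 + 3125/7776 + 3125/15552
= 21875/23328

21875/23328


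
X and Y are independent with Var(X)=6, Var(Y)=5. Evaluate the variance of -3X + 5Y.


Independence => Cov(X,Y)=0
Var(-3X + 5Y) = (-3)^2*Var(X) + 5^2*Var(Y)
= 9*6 + 25*5 = 179

179


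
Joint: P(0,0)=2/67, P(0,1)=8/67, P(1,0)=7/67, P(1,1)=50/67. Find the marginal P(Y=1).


P(Y=1) = P(0,1)+P(1,1) = 8/67 + 50/67 = 58/67

58/67


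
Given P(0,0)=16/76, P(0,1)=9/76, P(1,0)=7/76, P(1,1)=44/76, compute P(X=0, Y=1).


Read from table: P(X=0, Y=1) = 9/76

9/76


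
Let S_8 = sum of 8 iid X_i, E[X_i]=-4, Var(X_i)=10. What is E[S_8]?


E[S_n] = n*E[X_1] = 8*-4 = -32

-32


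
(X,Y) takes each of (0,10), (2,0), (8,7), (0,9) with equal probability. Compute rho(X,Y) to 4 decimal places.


Cov(X,Y) = -2.2500, Var(X) = 10.7500, Var(Y) = 15.2500
rho = Cov/(sqrt(VarX)*sqrt(VarY)) = -0.1757

-0.1757


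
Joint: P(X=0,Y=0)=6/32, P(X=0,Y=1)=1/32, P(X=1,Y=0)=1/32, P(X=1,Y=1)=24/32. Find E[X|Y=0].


P(Y=0) = 7/32
E[X|Y=0] = (0*6 + 1*1)/7 = 1/7

1/7


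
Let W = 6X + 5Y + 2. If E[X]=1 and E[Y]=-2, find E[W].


E[6X + 5Y + 2] = 6*E[X] + 5*E[Y] + 2
= (6)*(1) + (5)*(-2) + (2)
= 6 - 10 + 2 = -2

-2


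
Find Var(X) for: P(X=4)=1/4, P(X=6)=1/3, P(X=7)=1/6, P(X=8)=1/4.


E[X] = 37/6, E[X^2] = 241/6
Var(X) = E[X^2] - (E[X])^2 = 241/6 - (37/6)^2 = 77/36

77/36


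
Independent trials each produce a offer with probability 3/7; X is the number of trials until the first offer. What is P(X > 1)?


P(X > 1) = P(first 1 trials all fail) = (1-p)^1 = (4/7)^1 = 4/7

4/7


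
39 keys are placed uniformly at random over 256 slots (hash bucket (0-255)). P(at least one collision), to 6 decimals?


P(all different) = prod((256-i)/256 for i=0..38) = 0.047281
P(at least one match) = 1 - 0.047281 = 0.952719

0.952719


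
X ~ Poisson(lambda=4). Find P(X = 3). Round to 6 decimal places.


P(X=3) = e^(-4) * 4^3 / 3!
≈ 0.01831563889 * 64 / 6
≈ 0.195367

0.195367


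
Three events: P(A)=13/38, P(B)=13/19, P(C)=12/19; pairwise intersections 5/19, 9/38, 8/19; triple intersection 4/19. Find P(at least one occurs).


P(A∪B∪C) = P(A)+P(B)+P(C) - P(AB)-P(AC)-P(BC) + P(ABC)
= 13/38+13/19+12/19 - 5/19-9/38-8/19 + 4/19
= 18/19

18/19


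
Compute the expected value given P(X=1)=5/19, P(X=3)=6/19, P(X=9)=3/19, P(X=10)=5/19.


E[X] = sum(x * P(x))
= 1*5/19 + 3*6/19 + 9*3/19 + 10*5/19
= 100/19

100/19


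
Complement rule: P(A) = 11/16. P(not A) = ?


P(A') = 1 - P(A) = 1 - 11/16 = 5/16

5/16


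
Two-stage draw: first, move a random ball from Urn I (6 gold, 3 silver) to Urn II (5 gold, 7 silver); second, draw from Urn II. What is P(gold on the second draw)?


P(transfer gold) = 6/9 = 2/3; P(transfer silver) = 1/3
If gold transferred: Urn II has 6 gold of 13, so P(gold|gold moved) = 6/13
If silver transferred: Urn II has 5 gold of 13, so P(gold|silver moved) = 5/13
By total probability: P(gold) = 2/3*6/13 + 1/3*5/13 = 17/39

17/39


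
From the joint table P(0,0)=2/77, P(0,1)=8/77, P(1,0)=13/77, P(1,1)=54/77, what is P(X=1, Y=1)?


Read from table: P(X=1, Y=1) = 54/77

54/77


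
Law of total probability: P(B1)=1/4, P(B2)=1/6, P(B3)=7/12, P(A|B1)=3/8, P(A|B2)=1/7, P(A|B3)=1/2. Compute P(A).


P(A) = P(A|B1)P(B1) + P(A|B2)P(B2) + P(A|B3)P(B3)
= 3/8*1/4 + 1/7*1/6 + 1/2*7/12
= 3/32 + 1/42 + 7/24 = 275/672

275/672


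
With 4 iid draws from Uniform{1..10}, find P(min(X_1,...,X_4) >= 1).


P(min >= 1) = P(all X_i >= 1) = (P(X_1 >= 1))^4
= (10/10)^4 = 1^4 = 1

1


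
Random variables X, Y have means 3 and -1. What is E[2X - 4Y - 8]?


E[2X - 4Y - 8] = 2*E[X] - 4*E[Y] - 8
= (2)*(3) + (-4)*(-1) + (-8)
= 6 + 4 - 8 = 2

2


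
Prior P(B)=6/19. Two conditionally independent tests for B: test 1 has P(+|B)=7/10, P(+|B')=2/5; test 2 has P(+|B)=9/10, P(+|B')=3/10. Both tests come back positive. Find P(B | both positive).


After test 1: P(+) = 7/10*6/19 + 2/5*13/19 = 47/95
P(B|+) = (21/95)/(47/95) = 21/47
After test 2 (use post1 as new prior): P(+) = 9/10*21/47 + 3/10*26/47 = 267/470
P(B|+,+) = (189/470)/(267/470) = 63/89

63/89


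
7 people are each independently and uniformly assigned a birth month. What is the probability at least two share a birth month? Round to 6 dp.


P(all different) = prod((12-i)/12 for i=0..6) = 0.111400
P(at least one match) = 1 - 0.111400 = 0.888600

0.888600


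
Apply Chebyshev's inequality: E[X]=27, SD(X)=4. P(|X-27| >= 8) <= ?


k = 8/4 = 2
Chebyshev: P(|X-mu| >= k*sigma) <= 1/k^2 = 1/2^2 = 1/4

1/4


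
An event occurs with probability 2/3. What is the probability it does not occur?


P(A') = 1 - P(A) = 1 - 2/3 = 1/3

1/3


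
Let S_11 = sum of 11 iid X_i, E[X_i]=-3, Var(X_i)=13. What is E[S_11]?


E[S_n] = n*E[X_1] = 11*-3 = -33

-33


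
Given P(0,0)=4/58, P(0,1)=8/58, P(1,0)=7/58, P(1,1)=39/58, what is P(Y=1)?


P(Y=1) = P(0,1)+P(1,1) = 8/58 + 39/58 = 47/58

47/58


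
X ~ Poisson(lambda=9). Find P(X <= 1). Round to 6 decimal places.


P(X<=1) = e^(-9)*9^0/0! + e^(-9)*9^1/1!
≈ 0.0001234098 + 0.0011106882
= 0.0012340980
≈ 0.001234

0.001234


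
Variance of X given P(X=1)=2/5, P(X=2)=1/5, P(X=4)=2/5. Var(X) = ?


E[X] = 12/5, E[X^2] = 38/5
Var(X) = E[X^2] - (E[X])^2 = 38/5 - (12/5)^2 = 46/25

46/25


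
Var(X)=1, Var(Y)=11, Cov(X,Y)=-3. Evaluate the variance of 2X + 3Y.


Var(2X + 3Y) = 2^2*Var(X) + 3^2*Var(Y) + 2*2*3*Cov(X,Y)
= 4*1 + 9*11 + 12*(-3)
= 4 + 99 - 36 = 67

67


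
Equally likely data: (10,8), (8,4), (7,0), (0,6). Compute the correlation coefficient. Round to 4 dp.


Cov(X,Y) = -0.1250, Var(X) = 14.1875, Var(Y) = 8.7500
rho = Cov/(sqrt(VarX)*sqrt(VarY)) = -0.0112

-0.0112


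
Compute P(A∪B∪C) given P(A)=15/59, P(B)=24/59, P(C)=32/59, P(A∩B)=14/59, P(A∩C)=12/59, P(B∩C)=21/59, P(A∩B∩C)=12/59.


P(A∪B∪C) = P(A)+P(B)+P(C) - P(AB)-P(AC)-P(BC) + P(ABC)
= 15/59+24/59+32/59 - 14/59-12/59-21/59 + 12/59
= 36/59

36/59


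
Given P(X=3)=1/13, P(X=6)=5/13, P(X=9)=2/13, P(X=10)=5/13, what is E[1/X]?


E[1/X] = sum(g(x)*P(x))
= 1/3*1/13 + 1/6*5/13 + 1/9*2/13 + 1/10*5/13
= 17/117

17/117


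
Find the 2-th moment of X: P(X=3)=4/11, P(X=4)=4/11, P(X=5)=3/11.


E[X^2] = sum(x^2 * P(x))
= 9*4/11 + 16*4/11 + 25*3/11
= 175/11

175/11


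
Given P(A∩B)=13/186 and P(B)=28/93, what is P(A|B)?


P(A|B) = P(A∩B)/P(B) = (13/186)/(56/186) = 13/56

13/56


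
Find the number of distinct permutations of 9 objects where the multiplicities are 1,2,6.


9! = 362880
Denominator: 1!=1 * 2!=2 * 6!=720
Coefficient = 362880 / 1440 = 252

252


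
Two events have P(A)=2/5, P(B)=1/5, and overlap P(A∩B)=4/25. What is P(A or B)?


P(A∪B) = P(A) + P(B) - P(A∩B)
= 2/5 + 1/5 - 4/25 = 11/25

11/25


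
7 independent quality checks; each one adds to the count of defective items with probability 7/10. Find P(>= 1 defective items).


P(at least one) = 1 - P(none)
P(none) = (1 - 7/10)^7 = (3/10)^7 = 2187/10000000
P(at least one) = 1 - 2187/10000000 = 9997813/10000000

9997813/10000000


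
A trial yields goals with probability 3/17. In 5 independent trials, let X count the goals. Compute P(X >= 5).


P(X>=5) = P(X=5)
= 243/1419857
= 243/1419857

243/1419857


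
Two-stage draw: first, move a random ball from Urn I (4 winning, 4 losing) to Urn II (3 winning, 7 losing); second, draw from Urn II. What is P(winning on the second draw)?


P(transfer winning) = 4/8 = 1/2; P(transfer losing) = 1/2
If winning transferred: Urn II has 4 winning of 11, so P(winning|winning moved) = 4/11
If losing transferred: Urn II has 3 winning of 11, so P(winning|losing moved) = 3/11
By total probability: P(winning) = 1/2*4/11 + 1/2*3/11 = 7/22

7/22


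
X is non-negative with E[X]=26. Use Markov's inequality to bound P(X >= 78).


Markov: P(X >= a) <= E[X]/a
P(X >= 78) <= 26/78 = 1/3

1/3


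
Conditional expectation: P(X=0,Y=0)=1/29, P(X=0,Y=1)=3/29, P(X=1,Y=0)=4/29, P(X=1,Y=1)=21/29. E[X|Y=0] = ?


P(Y=0) = 5/29
E[X|Y=0] = (0*1 + 1*4)/5 = 4/5

4/5


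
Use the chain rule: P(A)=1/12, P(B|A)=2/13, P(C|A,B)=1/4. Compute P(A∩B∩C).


P(A∩B∩C) = P(A) * P(B|A) * P(C|A∩B)
= 1/12 * 2/13 * 1/4
= 1/78 * 1/4 = 1/312

1/312


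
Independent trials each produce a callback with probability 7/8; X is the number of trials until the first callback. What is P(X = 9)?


P(X=9) = (1-p)^8 * p = (1/8)^8 * 7/8
= 1/16777216 * 7/8 = 7/134217728

7/134217728


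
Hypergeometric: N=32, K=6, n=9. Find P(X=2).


P(X=2) = C(6,2)*C(26,7) / C(32,9)
= 15*657800 / 28048800
= 9867000/28048800 = 1265/3596

1265/3596


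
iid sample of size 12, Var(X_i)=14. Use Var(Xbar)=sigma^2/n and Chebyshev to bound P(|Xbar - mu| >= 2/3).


Var(Xbar) = Var(X)/n = 14/12
Chebyshev: P(|Xbar-mu| >= 2/3) <= Var(Xbar)/(2/3)^2 = (7/6)/(4/9) = 21/8
Bound exceeds 1, so trivial bound: 1

1


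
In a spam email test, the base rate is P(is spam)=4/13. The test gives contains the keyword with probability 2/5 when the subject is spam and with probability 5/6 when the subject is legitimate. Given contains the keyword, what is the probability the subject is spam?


P(A) = P(A|B)P(B) + P(A|B')P(B') = 2/5*4/13 + 5/6*9/13 = 7/10
P(B|A) = P(A|B)P(B)/P(A) = (8/65)/(7/10) = 16/91

16/91


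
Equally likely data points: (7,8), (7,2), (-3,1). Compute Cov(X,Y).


E[X]=11/3, E[Y]=11/3, E[XY]=67/3
Cov(X,Y) = E[XY] - E[X]E[Y] = 67/3 - 11/3*11/3 = 80/9

80/9


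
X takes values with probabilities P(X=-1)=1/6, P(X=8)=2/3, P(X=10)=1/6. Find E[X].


E[X] = sum(x * P(x))
= -1*1/6 + 8*2/3 + 10*1/6
= 41/6

41/6


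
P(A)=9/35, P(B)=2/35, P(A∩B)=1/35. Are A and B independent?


P(A)*P(B) = 9/35*2/35 = 18/1225
P(A∩B) = 1/35 != 18/1225, so not independent

No, A and B are not independent


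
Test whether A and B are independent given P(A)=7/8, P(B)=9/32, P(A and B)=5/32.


P(A)*P(B) = 7/8*9/32 = 63/256
P(A∩B) = 5/32 != 63/256, so not independent

No, A and B are not independent


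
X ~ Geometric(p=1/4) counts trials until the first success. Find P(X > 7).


P(X > 7) = P(first 7 trials all fail) = (1-p)^7 = (3/4)^7 = 2187/16384

2187/16384


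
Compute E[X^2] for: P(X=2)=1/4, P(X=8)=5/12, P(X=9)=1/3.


E[X^2] = sum(x^2 * P(x))
= 4*1/4 + 64*5/12 + 81*1/3
= 164/3

164/3


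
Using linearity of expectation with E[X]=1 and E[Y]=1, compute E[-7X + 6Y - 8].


E[-7X + 6Y - 8] = -7*E[X] + 6*E[Y] - 8
= (-7)*(1) + (6)*(1) + (-8)
= -7 + 6 - 8 = -9

-9


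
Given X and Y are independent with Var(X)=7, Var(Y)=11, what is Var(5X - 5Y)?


Independence => Cov(X,Y)=0
Var(5X - 5Y) = 5^2*Var(X) + (-5)^2*Var(Y)
= 25*7 + 25*11 = 450

450


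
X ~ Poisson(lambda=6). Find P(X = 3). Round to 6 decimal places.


P(X=3) = e^(-6) * 6^3 / 3!
≈ 0.002478752177 * 216 / 6
≈ 0.089235

0.089235


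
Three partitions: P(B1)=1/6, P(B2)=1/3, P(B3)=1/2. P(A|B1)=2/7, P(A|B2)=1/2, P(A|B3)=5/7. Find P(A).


P(A) = P(A|B1)P(B1) + P(A|B2)P(B2) + P(A|B3)P(B3)
= 2/7*1/6 + 1/2*1/3 + 5/7*1/2
= 1/21 + 1/6 + 5/14 = 4/7

4/7


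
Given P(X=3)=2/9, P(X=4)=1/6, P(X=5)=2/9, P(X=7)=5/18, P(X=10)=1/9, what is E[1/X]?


E[1/X] = sum(g(x)*P(x))
= 1/3*2/9 + 1/4*1/6 + 1/5*2/9 + 1/7*5/18 + 1/10*1/9
= 319/1512

319/1512


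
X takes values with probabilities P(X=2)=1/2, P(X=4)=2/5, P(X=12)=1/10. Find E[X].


E[X] = sum(x * P(x))
= 2*1/2 + 4*2/5 + 12*1/10
= 19/5

19/5


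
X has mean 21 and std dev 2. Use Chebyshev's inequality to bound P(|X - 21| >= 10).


k = 10/2 = 5
Chebyshev: P(|X-mu| >= k*sigma) <= 1/k^2 = 1/5^2 = 1/25

1/25


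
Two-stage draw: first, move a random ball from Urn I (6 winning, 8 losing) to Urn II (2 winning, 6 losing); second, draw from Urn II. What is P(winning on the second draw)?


P(transfer winning) = 6/14 = 3/7; P(transfer losing) = 4/7
If winning transferred: Urn II has 3 winning of 9, so P(winning|winning moved) = 1/3
If losing transferred: Urn II has 2 winning of 9, so P(winning|losing moved) = 2/9
By total probability: P(winning) = 3/7*1/3 + 4/7*2/9 = 17/63

17/63


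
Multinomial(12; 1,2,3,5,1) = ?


12! = 479001600
Denominator: 1!=1 * 2!=2 * 3!=6 * 5!=120 * 1!=1
Coefficient = 479001600 / 1440 = 332640

332640


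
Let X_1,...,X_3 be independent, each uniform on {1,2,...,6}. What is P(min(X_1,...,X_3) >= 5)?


P(min >= 5) = P(all X_i >= 5) = (P(X_1 >= 5))^3
= (2/6)^3 = (1/3)^3 = 1/27

1/27


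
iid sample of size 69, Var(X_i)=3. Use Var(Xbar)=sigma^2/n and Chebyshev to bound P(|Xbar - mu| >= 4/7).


Var(Xbar) = Var(X)/n = 3/69
Chebyshev: P(|Xbar-mu| >= 4/7) <= Var(Xbar)/(4/7)^2 = (1/23)/(16/49) = 49/368

49/368


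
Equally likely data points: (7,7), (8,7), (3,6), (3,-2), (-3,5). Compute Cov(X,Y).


E[X]=18/5, E[Y]=23/5, E[XY]=102/5
Cov(X,Y) = E[XY] - E[X]E[Y] = 102/5 - 18/5*23/5 = 96/25

96/25


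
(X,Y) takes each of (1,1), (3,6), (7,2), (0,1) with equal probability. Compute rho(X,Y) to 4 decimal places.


Cov(X,Y) = 1.3750, Var(X) = 7.1875, Var(Y) = 4.2500
rho = Cov/(sqrt(VarX)*sqrt(VarY)) = 0.2488

0.2488


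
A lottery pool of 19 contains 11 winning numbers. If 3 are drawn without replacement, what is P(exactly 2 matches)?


P(X=2) = C(11,2)*C(8,1) / C(19,3)
= 55*8 / 969
= 440/969

440/969


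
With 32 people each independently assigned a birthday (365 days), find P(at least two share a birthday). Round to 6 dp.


P(all different) = prod((365-i)/365 for i=0..31) = 0.246652
P(at least one match) = 1 - 0.246652 = 0.753348

0.753348


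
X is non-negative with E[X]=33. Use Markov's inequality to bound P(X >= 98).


Markov: P(X >= a) <= E[X]/a
P(X >= 98) <= 33/98

33/98


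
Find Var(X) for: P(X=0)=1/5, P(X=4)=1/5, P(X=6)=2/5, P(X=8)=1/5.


E[X] = 24/5, E[X^2] = 152/5
Var(X) = E[X^2] - (E[X])^2 = 152/5 - (24/5)^2 = 184/25

184/25


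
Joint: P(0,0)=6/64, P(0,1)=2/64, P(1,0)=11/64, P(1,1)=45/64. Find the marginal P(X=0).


P(X=0) = P(0,0)+P(0,1) = 6/64 + 2/64 = 8/64 = 1/8

1/8


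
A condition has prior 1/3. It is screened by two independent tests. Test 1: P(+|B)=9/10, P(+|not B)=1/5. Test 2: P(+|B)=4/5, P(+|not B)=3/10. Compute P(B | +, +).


After test 1: P(+) = 9/10*1/3 + 1/5*2/3 = 13/30
P(B|+) = (3/10)/(13/30) = 9/13
After test 2 (use post1 as new prior): P(+) = 4/5*9/13 + 3/10*4/13 = 42/65
P(B|+,+) = (36/65)/(42/65) = 6/7

6/7


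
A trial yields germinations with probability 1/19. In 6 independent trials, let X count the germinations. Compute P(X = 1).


P(X=1) = C(6,1) * p^1 * (1-p)^5
= 6 * 1/19 * 1889568/2476099
= 11337408/47045881

11337408/47045881


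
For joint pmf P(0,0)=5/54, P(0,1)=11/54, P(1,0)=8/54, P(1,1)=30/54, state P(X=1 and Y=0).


Read from table: P(X=1, Y=0) = 8/54 = 4/27

4/27


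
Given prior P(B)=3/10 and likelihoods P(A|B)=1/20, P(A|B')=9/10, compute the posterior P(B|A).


P(A) = P(A|B)P(B) + P(A|B')P(B') = 1/20*3/10 + 9/10*7/10 = 129/200
P(B|A) = P(A|B)P(B)/P(A) = (3/200)/(129/200) = 1/43

1/43


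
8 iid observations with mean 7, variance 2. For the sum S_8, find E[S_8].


E[S_n] = n*E[X_1] = 8*7 = 56

56


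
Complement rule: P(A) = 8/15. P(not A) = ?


P(A') = 1 - P(A) = 1 - 8/15 = 7/15

7/15


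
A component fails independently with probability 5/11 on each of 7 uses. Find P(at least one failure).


P(at least one) = 1 - P(none)
P(none) = (1 - 5/11)^7 = (6/11)^7 = 279936/19487171
P(at least one) = 1 - 279936/19487171 = 19207235/19487171

19207235/19487171


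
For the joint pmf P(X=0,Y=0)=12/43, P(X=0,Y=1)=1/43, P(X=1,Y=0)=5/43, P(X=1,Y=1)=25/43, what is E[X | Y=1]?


P(Y=1) = 26/43
E[X|Y=1] = (0*1 + 1*25)/26 = 25/26

25/26


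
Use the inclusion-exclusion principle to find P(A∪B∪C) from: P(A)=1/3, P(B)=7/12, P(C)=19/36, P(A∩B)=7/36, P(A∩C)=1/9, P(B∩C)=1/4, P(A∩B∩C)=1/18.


P(A∪B∪C) = P(A)+P(B)+P(C) - P(AB)-P(AC)-P(BC) + P(ABC)
= 1/3+7/12+19/36 - 7/36-1/9-1/4 + 1/18
= 17/18

17/18


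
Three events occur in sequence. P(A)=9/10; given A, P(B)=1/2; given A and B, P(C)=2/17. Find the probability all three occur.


P(A∩B∩C) = P(A) * P(B|A) * P(C|A∩B)
= 9/10 * 1/2 * 2/17
= 9/20 * 2/17 = 9/170

9/170


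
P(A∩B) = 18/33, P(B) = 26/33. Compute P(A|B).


P(A|B) = P(A∩B)/P(B) = (18/33)/(26/33) = 18/26 = 9/13

9/13


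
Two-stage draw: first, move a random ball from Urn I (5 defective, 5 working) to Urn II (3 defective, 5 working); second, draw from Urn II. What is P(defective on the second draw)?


P(transfer defective) = 5/10 = 1/2; P(transfer working) = 1/2
If defective transferred: Urn II has 4 defective of 9, so P(defective|defective moved) = 4/9
If working transferred: Urn II has 3 defective of 9, so P(defective|working moved) = 1/3
By total probability: P(defective) = 1/2*4/9 + 1/2*1/3 = 7/18

7/18


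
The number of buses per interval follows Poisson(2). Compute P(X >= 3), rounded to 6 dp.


P(X>=3) = 1 - P(X<=2) = 1 - (e^(-2)*2^0/0! + e^(-2)*2^1/1! + e^(-2)*2^2/2!)
≈ 1 - (0.1353352832 + 0.2706705665 + 0.2706705665)
= 1 - 0.6766764162 = 0.3233235838
≈ 0.323324

0.323324
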